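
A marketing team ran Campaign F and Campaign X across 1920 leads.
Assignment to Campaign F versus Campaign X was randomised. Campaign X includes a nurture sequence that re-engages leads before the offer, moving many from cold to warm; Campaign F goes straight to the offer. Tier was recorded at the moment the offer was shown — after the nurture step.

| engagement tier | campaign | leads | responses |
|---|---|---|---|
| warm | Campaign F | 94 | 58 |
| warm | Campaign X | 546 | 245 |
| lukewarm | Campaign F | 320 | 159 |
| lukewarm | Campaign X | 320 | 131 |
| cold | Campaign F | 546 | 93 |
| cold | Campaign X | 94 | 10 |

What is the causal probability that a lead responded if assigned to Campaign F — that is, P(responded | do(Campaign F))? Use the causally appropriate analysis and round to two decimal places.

0.32

Engagement tier is recorded after the campaign and is itself shifted by it — it sits on the causal path from campaign to outcome. Conditioning on a mediator would strip out part of the effect we want; the pooled comparison gives the total causal effect.
So P(outcome | do(Campaign F)) is just the pooled rate for Campaign F: 310/960 = 0.323.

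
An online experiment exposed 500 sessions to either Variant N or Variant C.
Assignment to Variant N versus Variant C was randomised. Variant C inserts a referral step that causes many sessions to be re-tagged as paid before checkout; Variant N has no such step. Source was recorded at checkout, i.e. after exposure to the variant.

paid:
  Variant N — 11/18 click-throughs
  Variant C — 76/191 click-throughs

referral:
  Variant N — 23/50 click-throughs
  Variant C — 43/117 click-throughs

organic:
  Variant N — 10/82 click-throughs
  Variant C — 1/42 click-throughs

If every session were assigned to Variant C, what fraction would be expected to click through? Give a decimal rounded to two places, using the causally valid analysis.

Because the variant influences traffic source, traffic source is a post-treatment mediator, not a confounder. Stratifying on it would bias the estimate; the causal effect is the crude pooled difference.
So P(outcome | do(Variant C)) is just the pooled rate for Variant C: 120/350 = 0.343.

0.34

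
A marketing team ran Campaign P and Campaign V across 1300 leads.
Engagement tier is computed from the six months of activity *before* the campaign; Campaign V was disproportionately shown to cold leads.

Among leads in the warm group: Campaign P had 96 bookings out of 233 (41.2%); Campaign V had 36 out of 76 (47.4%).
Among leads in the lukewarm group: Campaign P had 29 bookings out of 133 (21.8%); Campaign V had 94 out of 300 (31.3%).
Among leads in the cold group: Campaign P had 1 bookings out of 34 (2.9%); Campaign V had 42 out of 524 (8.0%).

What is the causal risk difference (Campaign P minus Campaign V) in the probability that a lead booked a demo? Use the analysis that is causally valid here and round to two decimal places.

Engagement tier is set before the campaign has any effect — it is not caused by the campaign — and it independently drives the outcome. That makes it a confounder, so the causal comparison is within engagement tier levels.
Adjusting over the population distribution of engagement tier: 0.238·(0.412−0.474) + 0.333·(0.218−0.313) + 0.429·(0.029−0.080) = -0.068.

-0.07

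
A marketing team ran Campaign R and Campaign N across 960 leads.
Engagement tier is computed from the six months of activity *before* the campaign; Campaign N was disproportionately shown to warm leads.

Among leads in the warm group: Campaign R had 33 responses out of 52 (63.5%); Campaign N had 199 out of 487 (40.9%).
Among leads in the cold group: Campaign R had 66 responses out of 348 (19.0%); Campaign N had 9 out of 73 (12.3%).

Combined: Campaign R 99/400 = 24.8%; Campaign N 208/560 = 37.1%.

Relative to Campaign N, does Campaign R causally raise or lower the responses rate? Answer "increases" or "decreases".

Within every engagement tier level Campaign R has the higher rate, yet pooled Campaign N does — Simpson's reversal.
Engagement tier satisfies the back-door criterion: it is not a descendant of the campaign, and it blocks the spurious path from campaign to outcome. Adjusting for it (i.e., using the within-engagement tier rates) gives the causal effect.
Within each level — warm: 63.5% vs 40.9%; cold: 19.0% vs 12.3% — Campaign R is higher every time.

increases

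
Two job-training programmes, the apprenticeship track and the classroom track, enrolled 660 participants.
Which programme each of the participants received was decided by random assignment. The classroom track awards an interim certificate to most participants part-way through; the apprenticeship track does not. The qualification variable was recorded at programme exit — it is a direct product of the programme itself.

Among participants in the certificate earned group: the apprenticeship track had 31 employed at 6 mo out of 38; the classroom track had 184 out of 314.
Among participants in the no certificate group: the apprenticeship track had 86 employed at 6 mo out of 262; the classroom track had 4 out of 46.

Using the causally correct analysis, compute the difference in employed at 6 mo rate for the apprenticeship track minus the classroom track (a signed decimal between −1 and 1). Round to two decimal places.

Qualification attained during the programme is recorded after the programme and is itself shifted by it — it sits on the causal path from programme to outcome. Conditioning on a mediator would strip out part of the effect we want; the pooled comparison gives the total causal effect.
The causal difference is the pooled difference: 0.390 − 0.522 = -0.132.

-0.13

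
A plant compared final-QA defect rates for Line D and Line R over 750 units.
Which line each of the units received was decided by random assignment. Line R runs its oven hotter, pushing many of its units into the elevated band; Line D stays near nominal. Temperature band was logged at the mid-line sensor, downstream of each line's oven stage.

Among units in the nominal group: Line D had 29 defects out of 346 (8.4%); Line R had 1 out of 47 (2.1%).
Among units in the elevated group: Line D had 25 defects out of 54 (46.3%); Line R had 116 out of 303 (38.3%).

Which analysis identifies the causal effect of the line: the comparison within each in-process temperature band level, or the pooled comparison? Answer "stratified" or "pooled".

Within every in-process temperature band level Line R has the lower rate, yet pooled Line D does — Simpson's reversal.
In-process temperature band is downstream of the line. One should not condition on a consequence of treatment, so the overall rates are the right comparison.
Pooled: Line D 13.5% vs Line R 33.4%; Line D is lower overall.

pooled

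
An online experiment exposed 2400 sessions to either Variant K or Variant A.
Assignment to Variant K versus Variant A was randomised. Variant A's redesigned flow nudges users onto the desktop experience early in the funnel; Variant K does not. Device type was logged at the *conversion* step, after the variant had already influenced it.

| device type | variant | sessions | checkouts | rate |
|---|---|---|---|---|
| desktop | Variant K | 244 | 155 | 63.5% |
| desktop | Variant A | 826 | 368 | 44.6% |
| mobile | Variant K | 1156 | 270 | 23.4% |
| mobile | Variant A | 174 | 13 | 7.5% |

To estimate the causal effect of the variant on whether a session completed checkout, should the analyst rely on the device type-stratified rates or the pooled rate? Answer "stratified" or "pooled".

The device type-specific comparison favours Variant K throughout, but the pooled figures favour Variant A. The question is whether to condition on device type.
Stratifying would compare variants among sessions the variants themselves sorted into device type groups — a form of selection on an intermediate. The unconditioned pooled rates give the total causal effect.
Pooled: Variant K 30.4% vs Variant A 38.1%; Variant A is higher overall.

pooled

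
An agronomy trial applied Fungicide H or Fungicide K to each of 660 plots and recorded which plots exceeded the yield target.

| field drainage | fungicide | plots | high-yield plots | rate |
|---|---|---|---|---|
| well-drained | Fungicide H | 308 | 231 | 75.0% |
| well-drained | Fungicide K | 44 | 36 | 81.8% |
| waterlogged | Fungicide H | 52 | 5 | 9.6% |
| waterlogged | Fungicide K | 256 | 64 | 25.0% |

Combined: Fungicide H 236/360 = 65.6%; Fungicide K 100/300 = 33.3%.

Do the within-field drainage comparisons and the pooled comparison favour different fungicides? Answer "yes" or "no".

yes

Within each field drainage level (well-drained 75.0% vs 81.8%; waterlogged 9.6% vs 25.0%), Fungicide K has the higher rate every time. Pooled: 65.6% vs 33.3% — Fungicide H has the higher rate overall. The two comparisons disagree.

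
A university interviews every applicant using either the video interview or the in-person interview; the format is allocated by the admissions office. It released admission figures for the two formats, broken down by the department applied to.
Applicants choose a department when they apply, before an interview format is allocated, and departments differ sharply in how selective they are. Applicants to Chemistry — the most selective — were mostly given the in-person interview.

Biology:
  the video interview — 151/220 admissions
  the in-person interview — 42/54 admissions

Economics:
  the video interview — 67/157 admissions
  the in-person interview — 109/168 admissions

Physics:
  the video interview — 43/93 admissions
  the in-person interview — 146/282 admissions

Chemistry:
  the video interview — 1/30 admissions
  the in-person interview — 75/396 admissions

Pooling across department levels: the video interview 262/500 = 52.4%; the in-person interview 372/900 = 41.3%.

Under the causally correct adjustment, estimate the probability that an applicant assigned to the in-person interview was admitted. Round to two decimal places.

0.50

Within every department level the in-person interview has the higher rate, yet pooled the video interview does — Simpson's reversal.
Here department is a common cause — it drives both which interview format a case falls under and the outcome. The crude comparison mixes populations; the stratum-specific rates are the causally relevant ones.
Standardising the in-person interview to the population department mix: 0.196·42/54 + 0.232·109/168 + 0.268·146/282 + 0.304·75/396 = 0.499.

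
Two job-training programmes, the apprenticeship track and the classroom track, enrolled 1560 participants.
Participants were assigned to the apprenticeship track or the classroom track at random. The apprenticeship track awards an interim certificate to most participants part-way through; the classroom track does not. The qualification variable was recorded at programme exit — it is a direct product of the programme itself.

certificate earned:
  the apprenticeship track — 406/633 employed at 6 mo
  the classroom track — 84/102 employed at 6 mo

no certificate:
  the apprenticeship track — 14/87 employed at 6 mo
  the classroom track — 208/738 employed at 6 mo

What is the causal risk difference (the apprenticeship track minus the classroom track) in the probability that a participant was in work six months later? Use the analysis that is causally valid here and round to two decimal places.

+0.24

The distribution of qualification attained during the programme is itself part of what the programme does — it is an intermediate outcome. Holding it fixed would remove that part of the effect; the total effect is the pooled difference.
The causal difference is the pooled difference: 0.583 − 0.348 = +0.236.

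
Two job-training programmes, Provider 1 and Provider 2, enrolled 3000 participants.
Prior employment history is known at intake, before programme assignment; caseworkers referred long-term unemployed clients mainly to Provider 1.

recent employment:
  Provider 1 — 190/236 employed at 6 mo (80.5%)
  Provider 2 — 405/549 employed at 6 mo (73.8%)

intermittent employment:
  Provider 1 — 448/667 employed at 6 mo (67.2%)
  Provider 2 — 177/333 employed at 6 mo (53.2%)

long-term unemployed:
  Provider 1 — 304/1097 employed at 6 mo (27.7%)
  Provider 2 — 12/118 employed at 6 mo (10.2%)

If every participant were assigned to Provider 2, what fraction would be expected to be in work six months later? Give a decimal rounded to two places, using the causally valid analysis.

The stratified and pooled comparisons disagree (Provider 1 wins within each prior employment history; Provider 2 wins overall), so the answer turns on the causal role of prior employment history.
The imbalance in prior employment history arose from how participants were allocated, not from anything the programme did; and prior employment history independently affects the outcome. The pooled gap is confounded — condition on prior employment history.
Standardising Provider 2 to the population prior employment history mix: 0.262·405/549 + 0.333·177/333 + 0.405·12/118 = 0.411.

0.41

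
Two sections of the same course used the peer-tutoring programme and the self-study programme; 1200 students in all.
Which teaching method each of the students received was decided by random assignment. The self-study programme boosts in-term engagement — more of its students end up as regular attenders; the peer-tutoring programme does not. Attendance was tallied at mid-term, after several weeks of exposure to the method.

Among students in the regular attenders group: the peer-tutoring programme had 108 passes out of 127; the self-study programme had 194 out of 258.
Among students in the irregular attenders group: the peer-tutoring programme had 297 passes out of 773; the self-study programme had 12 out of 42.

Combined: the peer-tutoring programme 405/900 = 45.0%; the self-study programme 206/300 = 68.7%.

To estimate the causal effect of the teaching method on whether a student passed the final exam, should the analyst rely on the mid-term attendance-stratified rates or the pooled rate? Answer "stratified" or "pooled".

The mid-term attendance-specific comparison favours the peer-tutoring programme throughout, but the pooled figures favour the self-study programme. The question is whether to condition on mid-term attendance.
Mid-term attendance lies on the pathway teaching method → mid-term attendance → outcome, so adjusting for it blocks the indirect effect. For the total causal effect of teaching method, use the unadjusted pooled rates.
Pooled: the peer-tutoring programme 45.0% vs the self-study programme 68.7%; the self-study programme is higher overall.

pooled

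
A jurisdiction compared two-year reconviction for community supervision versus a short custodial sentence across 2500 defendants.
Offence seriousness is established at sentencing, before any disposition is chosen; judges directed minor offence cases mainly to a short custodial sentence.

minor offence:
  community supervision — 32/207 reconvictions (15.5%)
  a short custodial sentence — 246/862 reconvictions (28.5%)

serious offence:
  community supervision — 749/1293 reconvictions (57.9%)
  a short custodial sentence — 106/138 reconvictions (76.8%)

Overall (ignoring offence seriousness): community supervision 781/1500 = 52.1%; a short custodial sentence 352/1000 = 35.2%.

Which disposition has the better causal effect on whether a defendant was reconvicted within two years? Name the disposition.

The offence seriousness-specific comparison favours community supervision throughout, but the pooled figures favour a short custodial sentence. The question is whether to condition on offence seriousness.
The imbalance in offence seriousness arose from how defendants were allocated, not from anything the disposition did; and offence seriousness independently affects the outcome. The pooled gap is confounded — condition on offence seriousness.
Within each level — minor offence: 15.5% vs 28.5%; serious offence: 57.9% vs 76.8% — community supervision is lower every time.

community supervision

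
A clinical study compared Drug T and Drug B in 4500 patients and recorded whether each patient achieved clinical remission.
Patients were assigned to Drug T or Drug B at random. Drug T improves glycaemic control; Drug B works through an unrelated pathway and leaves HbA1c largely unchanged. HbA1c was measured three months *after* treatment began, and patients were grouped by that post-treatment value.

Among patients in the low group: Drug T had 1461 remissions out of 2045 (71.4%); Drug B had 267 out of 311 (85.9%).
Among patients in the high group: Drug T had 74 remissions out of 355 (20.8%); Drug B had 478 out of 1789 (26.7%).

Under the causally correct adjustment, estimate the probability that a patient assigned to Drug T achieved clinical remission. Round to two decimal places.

Within every HbA1c level Drug B has the higher rate, yet pooled Drug T does — Simpson's reversal.
HbA1c here is a post-treatment variable shaped by the drug; conditioning on it would introduce bias rather than remove it. The overall comparison is the causal one.
So P(outcome | do(Drug T)) is just the pooled rate for Drug T: 1535/2400 = 0.640.

0.64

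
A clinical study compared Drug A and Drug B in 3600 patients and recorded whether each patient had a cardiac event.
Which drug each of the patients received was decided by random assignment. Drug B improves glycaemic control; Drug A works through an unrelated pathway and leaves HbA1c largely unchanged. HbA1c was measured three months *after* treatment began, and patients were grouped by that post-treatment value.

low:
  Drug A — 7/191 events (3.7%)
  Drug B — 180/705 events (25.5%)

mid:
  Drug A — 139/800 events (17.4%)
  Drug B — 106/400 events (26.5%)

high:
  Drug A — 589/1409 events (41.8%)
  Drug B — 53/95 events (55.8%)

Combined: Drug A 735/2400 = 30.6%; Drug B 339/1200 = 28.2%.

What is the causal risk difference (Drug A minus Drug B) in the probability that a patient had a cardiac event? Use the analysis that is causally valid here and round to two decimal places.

+0.02

The stratified and pooled comparisons disagree (Drug A wins within each HbA1c; Drug B wins overall), so the answer turns on the causal role of HbA1c.
HbA1c is downstream of the drug. One should not condition on a consequence of treatment, so the overall rates are the right comparison.
The causal difference is the pooled difference: 0.306 − 0.282 = +0.024.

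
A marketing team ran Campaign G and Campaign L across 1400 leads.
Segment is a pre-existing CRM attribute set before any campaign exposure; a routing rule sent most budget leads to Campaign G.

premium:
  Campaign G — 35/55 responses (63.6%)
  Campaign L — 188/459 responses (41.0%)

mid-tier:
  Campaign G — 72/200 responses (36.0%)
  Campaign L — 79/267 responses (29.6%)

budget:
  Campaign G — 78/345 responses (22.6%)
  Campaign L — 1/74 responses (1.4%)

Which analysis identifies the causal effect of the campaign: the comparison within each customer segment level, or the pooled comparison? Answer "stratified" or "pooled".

Within every customer segment level Campaign G has the higher rate, yet pooled Campaign L does — Simpson's reversal.
Here customer segment is a common cause — it drives both which campaign a case falls under and the outcome. The crude comparison mixes populations; the stratum-specific rates are the causally relevant ones.
Within each level — premium: 63.6% vs 41.0%; mid-tier: 36.0% vs 29.6%; budget: 22.6% vs 1.4% — Campaign G is higher every time.

stratified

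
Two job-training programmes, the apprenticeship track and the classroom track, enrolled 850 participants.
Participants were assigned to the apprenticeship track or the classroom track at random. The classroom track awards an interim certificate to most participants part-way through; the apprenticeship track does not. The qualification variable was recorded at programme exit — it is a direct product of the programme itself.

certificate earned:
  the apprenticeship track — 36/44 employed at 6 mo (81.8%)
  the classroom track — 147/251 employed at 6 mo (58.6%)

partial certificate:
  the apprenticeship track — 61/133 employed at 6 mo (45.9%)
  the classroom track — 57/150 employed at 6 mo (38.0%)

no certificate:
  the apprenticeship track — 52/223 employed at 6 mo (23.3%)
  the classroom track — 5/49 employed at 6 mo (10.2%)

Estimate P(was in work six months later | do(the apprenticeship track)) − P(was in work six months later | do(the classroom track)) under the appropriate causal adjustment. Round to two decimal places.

The stratified and pooled comparisons disagree (the apprenticeship track wins within each qualification attained during the programme; the classroom track wins overall), so the answer turns on the causal role of qualification attained during the programme.
Qualification attained during the programme here is a post-treatment variable shaped by the programme; conditioning on it would introduce bias rather than remove it. The overall comparison is the causal one.
The causal difference is the pooled difference: 0.372 − 0.464 = -0.092.

-0.09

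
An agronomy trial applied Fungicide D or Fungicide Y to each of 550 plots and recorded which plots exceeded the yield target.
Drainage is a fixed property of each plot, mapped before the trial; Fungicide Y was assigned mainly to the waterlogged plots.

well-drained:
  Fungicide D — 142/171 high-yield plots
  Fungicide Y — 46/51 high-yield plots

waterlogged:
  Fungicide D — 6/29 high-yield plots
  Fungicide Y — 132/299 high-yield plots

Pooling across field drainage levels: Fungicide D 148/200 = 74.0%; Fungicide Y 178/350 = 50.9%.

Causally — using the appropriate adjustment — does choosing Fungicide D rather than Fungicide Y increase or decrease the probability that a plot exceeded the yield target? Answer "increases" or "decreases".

The stratified and pooled comparisons disagree (Fungicide Y wins within each field drainage; Fungicide D wins overall), so the answer turns on the causal role of field drainage.
Field drainage is set before the fungicide has any effect — it is not caused by the fungicide — and it independently drives the outcome. That makes it a confounder, so the causal comparison is within field drainage levels.
Within each level — well-drained: 83.0% vs 90.2%; waterlogged: 20.7% vs 44.1% — Fungicide Y is higher every time.

decreases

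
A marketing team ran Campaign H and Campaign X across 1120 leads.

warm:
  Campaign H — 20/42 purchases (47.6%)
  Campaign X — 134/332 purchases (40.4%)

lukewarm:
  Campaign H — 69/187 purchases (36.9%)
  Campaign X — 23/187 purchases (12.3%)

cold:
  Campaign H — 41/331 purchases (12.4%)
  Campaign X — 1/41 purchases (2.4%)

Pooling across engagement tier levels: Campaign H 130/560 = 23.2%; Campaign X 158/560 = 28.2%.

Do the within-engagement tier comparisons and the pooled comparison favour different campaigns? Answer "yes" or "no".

yes

Within each engagement tier level (warm 47.6% vs 40.4%; lukewarm 36.9% vs 12.3%; cold 12.4% vs 2.4%), Campaign H has the higher rate every time. Pooled: 23.2% vs 28.2% — Campaign X has the higher rate overall. The two comparisons disagree.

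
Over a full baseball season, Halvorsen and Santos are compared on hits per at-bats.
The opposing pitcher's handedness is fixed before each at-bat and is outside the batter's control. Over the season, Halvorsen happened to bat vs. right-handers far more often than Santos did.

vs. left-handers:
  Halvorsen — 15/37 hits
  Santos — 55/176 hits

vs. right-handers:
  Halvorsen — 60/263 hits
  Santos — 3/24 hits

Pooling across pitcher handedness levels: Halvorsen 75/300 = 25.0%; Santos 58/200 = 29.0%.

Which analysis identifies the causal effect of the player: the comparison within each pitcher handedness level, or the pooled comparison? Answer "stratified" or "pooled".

stratified

Here pitcher handedness is a common cause — it drives both which player a case falls under and the outcome. The crude comparison mixes populations; the stratum-specific rates are the causally relevant ones.
Within each level — vs. left-handers: 40.5% vs 31.2%; vs. right-handers: 22.8% vs 12.5% — Halvorsen is higher every time.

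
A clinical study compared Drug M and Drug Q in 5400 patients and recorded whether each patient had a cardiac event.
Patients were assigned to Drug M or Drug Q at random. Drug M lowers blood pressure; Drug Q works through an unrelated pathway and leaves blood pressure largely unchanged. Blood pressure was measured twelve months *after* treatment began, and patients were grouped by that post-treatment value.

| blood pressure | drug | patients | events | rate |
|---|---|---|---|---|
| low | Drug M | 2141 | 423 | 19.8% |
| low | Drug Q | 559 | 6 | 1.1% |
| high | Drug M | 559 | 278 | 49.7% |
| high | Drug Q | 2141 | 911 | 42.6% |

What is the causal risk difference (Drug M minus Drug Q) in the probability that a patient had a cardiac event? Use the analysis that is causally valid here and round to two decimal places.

Within every blood pressure level Drug Q has the lower rate, yet pooled Drug M does — Simpson's reversal.
The distribution of blood pressure is itself part of what the drug does — it is an intermediate outcome. Holding it fixed would remove that part of the effect; the total effect is the pooled difference.
The causal difference is the pooled difference: 0.260 − 0.340 = -0.080.

-0.08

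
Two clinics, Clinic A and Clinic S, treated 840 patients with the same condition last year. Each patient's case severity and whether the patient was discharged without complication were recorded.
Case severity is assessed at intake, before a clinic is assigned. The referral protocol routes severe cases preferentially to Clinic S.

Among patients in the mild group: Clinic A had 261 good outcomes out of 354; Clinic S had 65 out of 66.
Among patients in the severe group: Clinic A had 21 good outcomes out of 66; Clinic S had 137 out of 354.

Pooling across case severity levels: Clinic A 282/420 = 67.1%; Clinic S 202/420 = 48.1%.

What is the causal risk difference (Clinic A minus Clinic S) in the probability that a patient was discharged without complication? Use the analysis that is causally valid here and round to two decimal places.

-0.16

Since case severity is a pre-existing factor (not a product of the clinic) and it affects the outcome on its own, it is a confounder. The stratified rates, not the pooled rate, identify the causal effect.
Adjusting over the population distribution of case severity: 0.500·(0.737−0.985) + 0.500·(0.318−0.387) = -0.158.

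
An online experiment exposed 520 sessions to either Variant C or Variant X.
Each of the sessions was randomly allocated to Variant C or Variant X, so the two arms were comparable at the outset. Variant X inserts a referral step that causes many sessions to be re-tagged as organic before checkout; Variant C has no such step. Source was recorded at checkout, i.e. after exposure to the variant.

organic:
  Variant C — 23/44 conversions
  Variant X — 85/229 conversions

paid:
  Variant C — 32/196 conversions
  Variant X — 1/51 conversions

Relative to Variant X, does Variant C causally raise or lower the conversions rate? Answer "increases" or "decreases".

Variant C is higher inside every traffic source stratum but Variant X is higher in aggregate. Whether to stratify depends on how traffic source relates to the variant.
Traffic source is recorded after the variant and is itself shifted by it — it sits on the causal path from variant to outcome. Conditioning on a mediator would strip out part of the effect we want; the pooled comparison gives the total causal effect.
Pooled: Variant C 22.9% vs Variant X 30.7%; Variant X is higher overall.

decreases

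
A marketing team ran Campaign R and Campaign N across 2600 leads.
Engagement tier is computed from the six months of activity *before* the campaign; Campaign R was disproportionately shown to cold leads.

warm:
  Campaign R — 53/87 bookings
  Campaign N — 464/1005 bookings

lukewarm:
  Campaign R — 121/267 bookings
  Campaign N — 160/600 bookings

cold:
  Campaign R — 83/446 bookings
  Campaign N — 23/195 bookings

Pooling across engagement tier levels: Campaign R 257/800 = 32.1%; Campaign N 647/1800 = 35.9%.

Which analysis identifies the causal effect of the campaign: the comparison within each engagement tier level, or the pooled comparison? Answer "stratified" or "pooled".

stratified

Engagement tier satisfies the back-door criterion: it is not a descendant of the campaign, and it blocks the spurious path from campaign to outcome. Adjusting for it (i.e., using the within-engagement tier rates) gives the causal effect.
Within each level — warm: 60.9% vs 46.2%; lukewarm: 45.3% vs 26.7%; cold: 18.6% vs 11.8% — Campaign R is higher every time.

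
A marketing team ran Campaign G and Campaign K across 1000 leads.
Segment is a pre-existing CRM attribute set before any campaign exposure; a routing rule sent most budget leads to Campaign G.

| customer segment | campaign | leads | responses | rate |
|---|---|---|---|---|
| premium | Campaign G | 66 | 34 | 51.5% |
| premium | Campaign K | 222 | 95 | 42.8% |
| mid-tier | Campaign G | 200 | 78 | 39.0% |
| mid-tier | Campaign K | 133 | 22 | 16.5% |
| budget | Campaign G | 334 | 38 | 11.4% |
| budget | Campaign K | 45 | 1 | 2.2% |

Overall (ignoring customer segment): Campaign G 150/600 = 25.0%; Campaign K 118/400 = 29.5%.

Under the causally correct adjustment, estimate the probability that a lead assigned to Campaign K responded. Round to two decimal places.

0.19

Within every customer segment level Campaign G has the higher rate, yet pooled Campaign K does — Simpson's reversal.
Here customer segment is a common cause — it drives both which campaign a case falls under and the outcome. The crude comparison mixes populations; the stratum-specific rates are the causally relevant ones.
Standardising Campaign K to the population customer segment mix: 0.288·95/222 + 0.333·22/133 + 0.379·1/45 = 0.187.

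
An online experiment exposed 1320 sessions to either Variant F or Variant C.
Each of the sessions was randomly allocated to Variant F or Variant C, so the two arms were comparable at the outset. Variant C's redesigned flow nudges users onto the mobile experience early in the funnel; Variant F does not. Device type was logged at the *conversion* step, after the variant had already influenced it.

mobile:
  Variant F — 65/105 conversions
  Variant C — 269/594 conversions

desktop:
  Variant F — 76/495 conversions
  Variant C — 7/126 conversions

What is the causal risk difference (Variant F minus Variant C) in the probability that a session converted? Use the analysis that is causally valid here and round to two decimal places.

-0.15

Device type is recorded after the variant and is itself shifted by it — it sits on the causal path from variant to outcome. Conditioning on a mediator would strip out part of the effect we want; the pooled comparison gives the total causal effect.
The causal difference is the pooled difference: 0.235 − 0.383 = -0.148.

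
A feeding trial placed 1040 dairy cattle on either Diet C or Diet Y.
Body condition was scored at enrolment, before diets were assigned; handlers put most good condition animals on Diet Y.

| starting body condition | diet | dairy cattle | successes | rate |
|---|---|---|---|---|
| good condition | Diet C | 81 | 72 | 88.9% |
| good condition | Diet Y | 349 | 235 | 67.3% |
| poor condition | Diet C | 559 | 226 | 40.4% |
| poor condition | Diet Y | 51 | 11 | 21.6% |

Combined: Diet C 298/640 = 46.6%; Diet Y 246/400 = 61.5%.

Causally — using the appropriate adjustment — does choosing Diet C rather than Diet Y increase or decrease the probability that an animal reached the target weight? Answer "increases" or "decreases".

Starting body condition satisfies the back-door criterion: it is not a descendant of the diet, and it blocks the spurious path from diet to outcome. Adjusting for it (i.e., using the within-starting body condition rates) gives the causal effect.
Within each level — good condition: 88.9% vs 67.3%; poor condition: 40.4% vs 21.6% — Diet C is higher every time.

increases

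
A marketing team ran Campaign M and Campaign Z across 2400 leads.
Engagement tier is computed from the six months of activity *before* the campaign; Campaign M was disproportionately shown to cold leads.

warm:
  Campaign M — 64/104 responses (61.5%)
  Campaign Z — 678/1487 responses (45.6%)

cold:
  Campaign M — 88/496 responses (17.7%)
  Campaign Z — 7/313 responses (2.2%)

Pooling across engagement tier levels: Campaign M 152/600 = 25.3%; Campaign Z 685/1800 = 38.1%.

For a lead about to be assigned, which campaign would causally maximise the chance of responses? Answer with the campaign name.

The engagement tier-specific comparison favours Campaign M throughout, but the pooled figures favour Campaign Z. The question is whether to condition on engagement tier.
Here engagement tier is a common cause — it drives both which campaign a case falls under and the outcome. The crude comparison mixes populations; the stratum-specific rates are the causally relevant ones.
Within each level — warm: 61.5% vs 45.6%; cold: 17.7% vs 2.2% — Campaign M is higher every time.

Campaign M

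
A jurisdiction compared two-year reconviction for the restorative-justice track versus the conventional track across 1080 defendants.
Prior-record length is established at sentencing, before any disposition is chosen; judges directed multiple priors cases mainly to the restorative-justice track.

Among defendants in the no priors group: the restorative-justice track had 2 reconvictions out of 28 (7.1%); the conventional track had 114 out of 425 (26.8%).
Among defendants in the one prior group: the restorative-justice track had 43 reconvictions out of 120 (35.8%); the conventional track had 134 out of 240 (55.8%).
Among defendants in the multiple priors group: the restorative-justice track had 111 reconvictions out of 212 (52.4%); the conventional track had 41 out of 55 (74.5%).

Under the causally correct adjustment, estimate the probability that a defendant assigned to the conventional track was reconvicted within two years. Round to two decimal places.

The prior-record length-specific comparison favours the restorative-justice track throughout, but the pooled figures favour the conventional track. The question is whether to condition on prior-record length.
The imbalance in prior-record length arose from how defendants were allocated, not from anything the disposition did; and prior-record length independently affects the outcome. The pooled gap is confounded — condition on prior-record length.
Standardising the conventional track to the population prior-record length mix: 0.419·114/425 + 0.333·134/240 + 0.247·41/55 = 0.483.

0.48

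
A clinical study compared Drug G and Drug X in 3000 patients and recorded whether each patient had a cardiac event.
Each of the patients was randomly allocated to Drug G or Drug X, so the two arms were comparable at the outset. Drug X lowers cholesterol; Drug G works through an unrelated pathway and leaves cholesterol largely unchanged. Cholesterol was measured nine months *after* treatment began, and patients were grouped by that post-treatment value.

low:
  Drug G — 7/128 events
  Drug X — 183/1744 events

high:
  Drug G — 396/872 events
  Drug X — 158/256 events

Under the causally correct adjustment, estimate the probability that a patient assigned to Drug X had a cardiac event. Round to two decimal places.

0.17

Cholesterol is downstream of the drug. One should not condition on a consequence of treatment, so the overall rates are the right comparison.
So P(outcome | do(Drug X)) is just the pooled rate for Drug X: 341/2000 = 0.171.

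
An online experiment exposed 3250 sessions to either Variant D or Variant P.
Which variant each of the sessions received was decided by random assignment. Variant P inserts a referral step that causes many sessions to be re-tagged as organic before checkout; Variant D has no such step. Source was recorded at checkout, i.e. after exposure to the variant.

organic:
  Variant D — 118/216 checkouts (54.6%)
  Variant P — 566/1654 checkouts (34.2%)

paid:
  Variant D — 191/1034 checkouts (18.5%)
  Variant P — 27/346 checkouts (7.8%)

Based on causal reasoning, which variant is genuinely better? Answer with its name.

Variant P

Because the variant influences traffic source, traffic source is a post-treatment mediator, not a confounder. Stratifying on it would bias the estimate; the causal effect is the crude pooled difference.
Pooled: Variant D 24.7% vs Variant P 29.6%; Variant P is higher overall.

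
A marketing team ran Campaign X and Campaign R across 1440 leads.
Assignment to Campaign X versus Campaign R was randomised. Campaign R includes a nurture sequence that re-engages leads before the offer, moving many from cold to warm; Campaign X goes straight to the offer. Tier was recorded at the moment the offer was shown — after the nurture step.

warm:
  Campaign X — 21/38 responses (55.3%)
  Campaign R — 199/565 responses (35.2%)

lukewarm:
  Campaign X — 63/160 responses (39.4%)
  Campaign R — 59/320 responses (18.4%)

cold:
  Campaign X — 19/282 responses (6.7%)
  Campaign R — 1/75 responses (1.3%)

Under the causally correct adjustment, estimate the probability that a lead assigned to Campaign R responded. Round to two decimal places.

0.27

Campaign X is higher inside every engagement tier stratum but Campaign R is higher in aggregate. Whether to stratify depends on how engagement tier relates to the campaign.
Engagement tier here is a post-treatment variable shaped by the campaign; conditioning on it would introduce bias rather than remove it. The overall comparison is the causal one.
So P(outcome | do(Campaign R)) is just the pooled rate for Campaign R: 259/960 = 0.270.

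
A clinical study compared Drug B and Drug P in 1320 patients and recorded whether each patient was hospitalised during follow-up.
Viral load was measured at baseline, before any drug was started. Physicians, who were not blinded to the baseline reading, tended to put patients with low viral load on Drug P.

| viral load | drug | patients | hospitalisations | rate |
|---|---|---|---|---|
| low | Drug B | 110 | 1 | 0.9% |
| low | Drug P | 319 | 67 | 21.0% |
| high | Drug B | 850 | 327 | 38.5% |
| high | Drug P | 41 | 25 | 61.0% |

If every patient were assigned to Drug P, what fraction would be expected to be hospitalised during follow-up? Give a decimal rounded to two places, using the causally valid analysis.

0.48

Viral load differs across drugs for reasons unrelated to any effect of the drug itself, and it separately predicts the outcome — a classic confounder. We must compare within viral load levels.
Standardising Drug P to the population viral load mix: 0.325·67/319 + 0.675·25/41 = 0.480.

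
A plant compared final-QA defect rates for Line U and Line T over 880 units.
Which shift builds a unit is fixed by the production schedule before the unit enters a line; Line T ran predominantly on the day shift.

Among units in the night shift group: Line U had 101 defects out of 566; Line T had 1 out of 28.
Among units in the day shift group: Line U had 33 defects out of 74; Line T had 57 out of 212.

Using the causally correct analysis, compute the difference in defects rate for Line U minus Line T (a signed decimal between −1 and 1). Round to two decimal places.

Shift differs across lines for reasons unrelated to any effect of the line itself, and it separately predicts the outcome — a classic confounder. We must compare within shift levels.
Adjusting over the population distribution of shift: 0.675·(0.178−0.036) + 0.325·(0.446−0.269) = +0.154.

+0.15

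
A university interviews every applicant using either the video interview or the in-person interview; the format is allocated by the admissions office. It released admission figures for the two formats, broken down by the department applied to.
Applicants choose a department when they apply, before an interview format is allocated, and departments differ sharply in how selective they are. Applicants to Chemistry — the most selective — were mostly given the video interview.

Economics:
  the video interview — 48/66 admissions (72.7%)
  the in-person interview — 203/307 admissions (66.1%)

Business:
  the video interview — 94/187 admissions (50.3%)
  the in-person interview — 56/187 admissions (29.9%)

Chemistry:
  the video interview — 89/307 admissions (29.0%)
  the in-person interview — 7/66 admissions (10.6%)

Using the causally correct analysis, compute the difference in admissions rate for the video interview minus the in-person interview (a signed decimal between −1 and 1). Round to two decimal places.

the video interview is higher inside every department stratum but the in-person interview is higher in aggregate. Whether to stratify depends on how department relates to the interview format.
Department is set before the interview format has any effect — it is not caused by the interview format — and it independently drives the outcome. That makes it a confounder, so the causal comparison is within department levels.
Adjusting over the population distribution of department: 0.333·(0.727−0.661) + 0.334·(0.503−0.299) + 0.333·(0.290−0.106) = +0.151.

+0.15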